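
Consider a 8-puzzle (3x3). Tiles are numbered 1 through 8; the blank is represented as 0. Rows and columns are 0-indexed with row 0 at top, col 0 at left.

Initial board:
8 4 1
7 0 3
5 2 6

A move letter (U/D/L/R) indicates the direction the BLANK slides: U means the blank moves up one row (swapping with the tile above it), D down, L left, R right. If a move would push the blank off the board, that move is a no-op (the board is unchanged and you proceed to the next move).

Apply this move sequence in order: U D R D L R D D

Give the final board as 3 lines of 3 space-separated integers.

Answer: 8 4 1
7 3 6
5 2 0

Derivation:
After move 1 (U):
8 0 1
7 4 3
5 2 6

After move 2 (D):
8 4 1
7 0 3
5 2 6

After move 3 (R):
8 4 1
7 3 0
5 2 6

After move 4 (D):
8 4 1
7 3 6
5 2 0

After move 5 (L):
8 4 1
7 3 6
5 0 2

After move 6 (R):
8 4 1
7 3 6
5 2 0

After move 7 (D):
8 4 1
7 3 6
5 2 0

After move 8 (D):
8 4 1
7 3 6
5 2 0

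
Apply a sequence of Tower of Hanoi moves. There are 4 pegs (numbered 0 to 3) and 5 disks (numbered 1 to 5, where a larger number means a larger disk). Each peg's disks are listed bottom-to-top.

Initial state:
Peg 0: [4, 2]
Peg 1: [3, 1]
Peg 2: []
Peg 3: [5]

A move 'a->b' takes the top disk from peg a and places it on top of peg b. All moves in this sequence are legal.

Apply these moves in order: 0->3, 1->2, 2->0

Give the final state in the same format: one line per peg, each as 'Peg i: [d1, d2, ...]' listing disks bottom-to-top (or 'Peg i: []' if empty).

After move 1 (0->3):
Peg 0: [4]
Peg 1: [3, 1]
Peg 2: []
Peg 3: [5, 2]

After move 2 (1->2):
Peg 0: [4]
Peg 1: [3]
Peg 2: [1]
Peg 3: [5, 2]

After move 3 (2->0):
Peg 0: [4, 1]
Peg 1: [3]
Peg 2: []
Peg 3: [5, 2]

Answer: Peg 0: [4, 1]
Peg 1: [3]
Peg 2: []
Peg 3: [5, 2]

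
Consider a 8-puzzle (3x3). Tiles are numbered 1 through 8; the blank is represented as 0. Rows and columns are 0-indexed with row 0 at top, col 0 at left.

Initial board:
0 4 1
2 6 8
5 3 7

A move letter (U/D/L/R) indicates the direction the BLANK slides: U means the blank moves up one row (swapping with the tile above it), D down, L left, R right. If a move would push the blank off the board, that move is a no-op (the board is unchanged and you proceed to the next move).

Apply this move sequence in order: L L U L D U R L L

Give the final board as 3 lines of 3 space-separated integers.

Answer: 0 4 1
2 6 8
5 3 7

Derivation:
After move 1 (L):
0 4 1
2 6 8
5 3 7

After move 2 (L):
0 4 1
2 6 8
5 3 7

After move 3 (U):
0 4 1
2 6 8
5 3 7

After move 4 (L):
0 4 1
2 6 8
5 3 7

After move 5 (D):
2 4 1
0 6 8
5 3 7

After move 6 (U):
0 4 1
2 6 8
5 3 7

After move 7 (R):
4 0 1
2 6 8
5 3 7

After move 8 (L):
0 4 1
2 6 8
5 3 7

After move 9 (L):
0 4 1
2 6 8
5 3 7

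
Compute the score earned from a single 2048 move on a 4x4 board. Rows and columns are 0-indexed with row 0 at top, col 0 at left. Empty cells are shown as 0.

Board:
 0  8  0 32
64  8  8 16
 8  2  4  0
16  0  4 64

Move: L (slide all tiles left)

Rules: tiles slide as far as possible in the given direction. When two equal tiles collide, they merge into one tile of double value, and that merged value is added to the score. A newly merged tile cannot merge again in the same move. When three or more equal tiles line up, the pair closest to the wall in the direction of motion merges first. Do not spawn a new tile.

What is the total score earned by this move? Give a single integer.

Slide left:
row 0: [0, 8, 0, 32] -> [8, 32, 0, 0]  score +0 (running 0)
row 1: [64, 8, 8, 16] -> [64, 16, 16, 0]  score +16 (running 16)
row 2: [8, 2, 4, 0] -> [8, 2, 4, 0]  score +0 (running 16)
row 3: [16, 0, 4, 64] -> [16, 4, 64, 0]  score +0 (running 16)
Board after move:
 8 32  0  0
64 16 16  0
 8  2  4  0
16  4 64  0

Answer: 16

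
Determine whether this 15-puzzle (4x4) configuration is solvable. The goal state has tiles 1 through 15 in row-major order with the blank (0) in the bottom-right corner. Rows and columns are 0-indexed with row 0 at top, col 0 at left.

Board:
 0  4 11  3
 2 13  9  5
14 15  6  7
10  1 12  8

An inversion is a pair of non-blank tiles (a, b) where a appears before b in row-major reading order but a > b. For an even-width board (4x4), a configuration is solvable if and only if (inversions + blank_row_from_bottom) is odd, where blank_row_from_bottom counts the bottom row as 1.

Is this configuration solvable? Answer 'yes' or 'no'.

Inversions: 46
Blank is in row 0 (0-indexed from top), which is row 4 counting from the bottom (bottom = 1).
46 + 4 = 50, which is even, so the puzzle is not solvable.

Answer: no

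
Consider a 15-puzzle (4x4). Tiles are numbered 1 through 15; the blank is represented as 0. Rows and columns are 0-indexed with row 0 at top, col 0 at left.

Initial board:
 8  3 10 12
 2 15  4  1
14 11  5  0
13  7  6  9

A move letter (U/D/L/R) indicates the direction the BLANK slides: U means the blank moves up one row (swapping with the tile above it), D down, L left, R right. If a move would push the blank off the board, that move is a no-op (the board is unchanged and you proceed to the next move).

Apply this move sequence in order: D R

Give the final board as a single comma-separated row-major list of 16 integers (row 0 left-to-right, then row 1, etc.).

Answer: 8, 3, 10, 12, 2, 15, 4, 1, 14, 11, 5, 9, 13, 7, 6, 0

Derivation:
After move 1 (D):
 8  3 10 12
 2 15  4  1
14 11  5  9
13  7  6  0

After move 2 (R):
 8  3 10 12
 2 15  4  1
14 11  5  9
13  7  6  0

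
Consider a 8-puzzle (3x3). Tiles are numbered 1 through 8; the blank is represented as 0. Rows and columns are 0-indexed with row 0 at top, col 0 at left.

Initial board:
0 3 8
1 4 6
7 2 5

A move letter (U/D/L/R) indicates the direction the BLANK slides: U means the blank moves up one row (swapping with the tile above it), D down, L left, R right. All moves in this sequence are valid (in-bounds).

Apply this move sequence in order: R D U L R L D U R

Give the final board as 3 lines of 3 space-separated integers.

After move 1 (R):
3 0 8
1 4 6
7 2 5

After move 2 (D):
3 4 8
1 0 6
7 2 5

After move 3 (U):
3 0 8
1 4 6
7 2 5

After move 4 (L):
0 3 8
1 4 6
7 2 5

After move 5 (R):
3 0 8
1 4 6
7 2 5

After move 6 (L):
0 3 8
1 4 6
7 2 5

After move 7 (D):
1 3 8
0 4 6
7 2 5

After move 8 (U):
0 3 8
1 4 6
7 2 5

After move 9 (R):
3 0 8
1 4 6
7 2 5

Answer: 3 0 8
1 4 6
7 2 5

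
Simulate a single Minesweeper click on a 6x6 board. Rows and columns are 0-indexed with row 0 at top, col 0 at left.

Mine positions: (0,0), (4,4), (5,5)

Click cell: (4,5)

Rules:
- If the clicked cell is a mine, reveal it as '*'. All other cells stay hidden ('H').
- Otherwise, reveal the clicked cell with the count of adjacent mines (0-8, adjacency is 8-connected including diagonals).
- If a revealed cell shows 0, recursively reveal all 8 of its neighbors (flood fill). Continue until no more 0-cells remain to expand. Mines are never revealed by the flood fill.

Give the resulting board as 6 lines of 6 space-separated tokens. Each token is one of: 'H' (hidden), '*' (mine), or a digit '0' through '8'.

H H H H H H
H H H H H H
H H H H H H
H H H H H H
H H H H H 2
H H H H H H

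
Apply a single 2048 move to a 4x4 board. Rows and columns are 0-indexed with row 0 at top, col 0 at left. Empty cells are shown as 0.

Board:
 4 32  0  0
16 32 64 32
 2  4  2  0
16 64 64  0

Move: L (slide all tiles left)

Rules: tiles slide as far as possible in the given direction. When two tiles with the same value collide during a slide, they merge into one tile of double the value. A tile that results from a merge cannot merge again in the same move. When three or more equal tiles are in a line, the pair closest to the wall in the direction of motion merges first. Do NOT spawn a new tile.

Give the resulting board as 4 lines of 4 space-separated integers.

Answer:   4  32   0   0
 16  32  64  32
  2   4   2   0
 16 128   0   0

Derivation:
Slide left:
row 0: [4, 32, 0, 0] -> [4, 32, 0, 0]
row 1: [16, 32, 64, 32] -> [16, 32, 64, 32]
row 2: [2, 4, 2, 0] -> [2, 4, 2, 0]
row 3: [16, 64, 64, 0] -> [16, 128, 0, 0]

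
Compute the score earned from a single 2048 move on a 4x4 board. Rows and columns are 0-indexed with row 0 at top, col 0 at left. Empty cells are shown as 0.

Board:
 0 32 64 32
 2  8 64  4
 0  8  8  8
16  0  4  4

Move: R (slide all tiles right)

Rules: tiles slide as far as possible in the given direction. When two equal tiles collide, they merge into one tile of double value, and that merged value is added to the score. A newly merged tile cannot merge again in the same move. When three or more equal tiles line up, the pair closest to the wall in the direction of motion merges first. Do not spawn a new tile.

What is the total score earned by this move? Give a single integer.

Slide right:
row 0: [0, 32, 64, 32] -> [0, 32, 64, 32]  score +0 (running 0)
row 1: [2, 8, 64, 4] -> [2, 8, 64, 4]  score +0 (running 0)
row 2: [0, 8, 8, 8] -> [0, 0, 8, 16]  score +16 (running 16)
row 3: [16, 0, 4, 4] -> [0, 0, 16, 8]  score +8 (running 24)
Board after move:
 0 32 64 32
 2  8 64  4
 0  0  8 16
 0  0 16  8

Answer: 24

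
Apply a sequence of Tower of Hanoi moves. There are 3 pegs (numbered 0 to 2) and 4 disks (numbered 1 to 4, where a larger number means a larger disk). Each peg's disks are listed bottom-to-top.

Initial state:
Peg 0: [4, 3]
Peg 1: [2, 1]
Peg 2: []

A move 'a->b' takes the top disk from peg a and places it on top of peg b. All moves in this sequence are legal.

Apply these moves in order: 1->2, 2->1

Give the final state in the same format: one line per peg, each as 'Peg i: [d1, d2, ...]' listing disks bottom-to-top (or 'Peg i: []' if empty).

Answer: Peg 0: [4, 3]
Peg 1: [2, 1]
Peg 2: []

Derivation:
After move 1 (1->2):
Peg 0: [4, 3]
Peg 1: [2]
Peg 2: [1]

After move 2 (2->1):
Peg 0: [4, 3]
Peg 1: [2, 1]
Peg 2: []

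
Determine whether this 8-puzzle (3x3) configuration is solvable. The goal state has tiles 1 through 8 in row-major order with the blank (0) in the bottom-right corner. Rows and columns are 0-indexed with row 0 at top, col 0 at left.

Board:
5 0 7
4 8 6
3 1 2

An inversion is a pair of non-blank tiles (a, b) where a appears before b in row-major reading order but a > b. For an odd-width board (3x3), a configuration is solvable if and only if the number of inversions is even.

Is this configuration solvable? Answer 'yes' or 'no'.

Answer: no

Derivation:
Inversions (pairs i<j in row-major order where tile[i] > tile[j] > 0): 21
21 is odd, so the puzzle is not solvable.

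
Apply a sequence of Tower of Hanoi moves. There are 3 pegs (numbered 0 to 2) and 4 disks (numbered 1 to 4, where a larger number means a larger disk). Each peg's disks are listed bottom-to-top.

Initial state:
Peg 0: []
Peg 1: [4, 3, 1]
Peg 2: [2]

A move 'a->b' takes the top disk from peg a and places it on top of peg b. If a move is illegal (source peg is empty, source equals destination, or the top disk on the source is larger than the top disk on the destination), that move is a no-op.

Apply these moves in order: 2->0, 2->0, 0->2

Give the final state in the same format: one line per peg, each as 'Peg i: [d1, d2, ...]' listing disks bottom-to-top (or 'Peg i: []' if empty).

Answer: Peg 0: []
Peg 1: [4, 3, 1]
Peg 2: [2]

Derivation:
After move 1 (2->0):
Peg 0: [2]
Peg 1: [4, 3, 1]
Peg 2: []

After move 2 (2->0):
Peg 0: [2]
Peg 1: [4, 3, 1]
Peg 2: []

After move 3 (0->2):
Peg 0: []
Peg 1: [4, 3, 1]
Peg 2: [2]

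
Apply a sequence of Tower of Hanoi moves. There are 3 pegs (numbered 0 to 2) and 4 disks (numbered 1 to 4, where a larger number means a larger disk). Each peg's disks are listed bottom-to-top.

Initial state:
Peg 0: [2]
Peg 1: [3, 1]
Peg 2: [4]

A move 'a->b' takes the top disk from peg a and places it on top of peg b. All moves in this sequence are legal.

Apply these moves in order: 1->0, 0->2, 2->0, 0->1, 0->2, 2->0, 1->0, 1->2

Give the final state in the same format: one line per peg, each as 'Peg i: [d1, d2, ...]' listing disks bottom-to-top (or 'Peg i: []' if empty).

After move 1 (1->0):
Peg 0: [2, 1]
Peg 1: [3]
Peg 2: [4]

After move 2 (0->2):
Peg 0: [2]
Peg 1: [3]
Peg 2: [4, 1]

After move 3 (2->0):
Peg 0: [2, 1]
Peg 1: [3]
Peg 2: [4]

After move 4 (0->1):
Peg 0: [2]
Peg 1: [3, 1]
Peg 2: [4]

After move 5 (0->2):
Peg 0: []
Peg 1: [3, 1]
Peg 2: [4, 2]

After move 6 (2->0):
Peg 0: [2]
Peg 1: [3, 1]
Peg 2: [4]

After move 7 (1->0):
Peg 0: [2, 1]
Peg 1: [3]
Peg 2: [4]

After move 8 (1->2):
Peg 0: [2, 1]
Peg 1: []
Peg 2: [4, 3]

Answer: Peg 0: [2, 1]
Peg 1: []
Peg 2: [4, 3]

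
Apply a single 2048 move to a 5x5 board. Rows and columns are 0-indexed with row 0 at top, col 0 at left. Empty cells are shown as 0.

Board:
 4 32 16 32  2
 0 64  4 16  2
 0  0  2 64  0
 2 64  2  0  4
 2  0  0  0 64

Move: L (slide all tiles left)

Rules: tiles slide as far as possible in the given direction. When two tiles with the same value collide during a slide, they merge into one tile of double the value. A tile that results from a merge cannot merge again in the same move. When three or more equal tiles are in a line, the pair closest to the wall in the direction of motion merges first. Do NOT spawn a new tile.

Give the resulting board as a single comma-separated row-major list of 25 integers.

Slide left:
row 0: [4, 32, 16, 32, 2] -> [4, 32, 16, 32, 2]
row 1: [0, 64, 4, 16, 2] -> [64, 4, 16, 2, 0]
row 2: [0, 0, 2, 64, 0] -> [2, 64, 0, 0, 0]
row 3: [2, 64, 2, 0, 4] -> [2, 64, 2, 4, 0]
row 4: [2, 0, 0, 0, 64] -> [2, 64, 0, 0, 0]

Answer: 4, 32, 16, 32, 2, 64, 4, 16, 2, 0, 2, 64, 0, 0, 0, 2, 64, 2, 4, 0, 2, 64, 0, 0, 0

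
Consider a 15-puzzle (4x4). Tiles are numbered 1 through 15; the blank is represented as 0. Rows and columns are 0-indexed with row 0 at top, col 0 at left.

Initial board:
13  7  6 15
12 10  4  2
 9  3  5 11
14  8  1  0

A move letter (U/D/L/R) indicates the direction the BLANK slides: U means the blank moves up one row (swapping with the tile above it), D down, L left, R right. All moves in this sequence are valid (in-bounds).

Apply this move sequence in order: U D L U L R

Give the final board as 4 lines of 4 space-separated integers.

After move 1 (U):
13  7  6 15
12 10  4  2
 9  3  5  0
14  8  1 11

After move 2 (D):
13  7  6 15
12 10  4  2
 9  3  5 11
14  8  1  0

After move 3 (L):
13  7  6 15
12 10  4  2
 9  3  5 11
14  8  0  1

After move 4 (U):
13  7  6 15
12 10  4  2
 9  3  0 11
14  8  5  1

After move 5 (L):
13  7  6 15
12 10  4  2
 9  0  3 11
14  8  5  1

After move 6 (R):
13  7  6 15
12 10  4  2
 9  3  0 11
14  8  5  1

Answer: 13  7  6 15
12 10  4  2
 9  3  0 11
14  8  5  1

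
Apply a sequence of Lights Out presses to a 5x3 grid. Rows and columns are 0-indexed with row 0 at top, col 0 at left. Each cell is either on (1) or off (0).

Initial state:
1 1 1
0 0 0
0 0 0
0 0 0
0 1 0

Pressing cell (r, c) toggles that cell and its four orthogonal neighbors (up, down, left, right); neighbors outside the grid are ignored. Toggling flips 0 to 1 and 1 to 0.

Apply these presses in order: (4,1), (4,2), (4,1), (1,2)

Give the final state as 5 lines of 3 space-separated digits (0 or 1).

After press 1 at (4,1):
1 1 1
0 0 0
0 0 0
0 1 0
1 0 1

After press 2 at (4,2):
1 1 1
0 0 0
0 0 0
0 1 1
1 1 0

After press 3 at (4,1):
1 1 1
0 0 0
0 0 0
0 0 1
0 0 1

After press 4 at (1,2):
1 1 0
0 1 1
0 0 1
0 0 1
0 0 1

Answer: 1 1 0
0 1 1
0 0 1
0 0 1
0 0 1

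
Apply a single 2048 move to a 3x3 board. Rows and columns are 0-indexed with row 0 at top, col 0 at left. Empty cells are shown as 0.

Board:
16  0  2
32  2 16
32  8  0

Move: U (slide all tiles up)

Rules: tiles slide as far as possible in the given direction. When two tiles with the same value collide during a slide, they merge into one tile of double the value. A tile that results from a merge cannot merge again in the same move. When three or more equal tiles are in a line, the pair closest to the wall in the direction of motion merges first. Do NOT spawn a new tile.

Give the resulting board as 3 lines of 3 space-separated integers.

Answer: 16  2  2
64  8 16
 0  0  0

Derivation:
Slide up:
col 0: [16, 32, 32] -> [16, 64, 0]
col 1: [0, 2, 8] -> [2, 8, 0]
col 2: [2, 16, 0] -> [2, 16, 0]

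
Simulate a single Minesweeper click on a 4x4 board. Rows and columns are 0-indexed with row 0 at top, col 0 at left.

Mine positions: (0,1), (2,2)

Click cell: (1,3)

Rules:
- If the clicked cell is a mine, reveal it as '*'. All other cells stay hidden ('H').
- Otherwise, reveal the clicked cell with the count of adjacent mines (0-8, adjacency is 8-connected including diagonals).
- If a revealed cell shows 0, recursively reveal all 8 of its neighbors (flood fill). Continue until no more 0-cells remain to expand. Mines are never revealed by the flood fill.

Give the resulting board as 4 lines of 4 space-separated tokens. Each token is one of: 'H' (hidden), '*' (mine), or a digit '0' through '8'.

H H H H
H H H 1
H H H H
H H H H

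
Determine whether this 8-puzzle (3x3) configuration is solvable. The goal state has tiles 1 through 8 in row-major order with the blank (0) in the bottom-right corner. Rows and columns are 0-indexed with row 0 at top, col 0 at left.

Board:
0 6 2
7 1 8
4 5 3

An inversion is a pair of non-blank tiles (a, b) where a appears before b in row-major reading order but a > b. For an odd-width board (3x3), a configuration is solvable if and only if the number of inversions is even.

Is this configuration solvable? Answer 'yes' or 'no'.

Inversions (pairs i<j in row-major order where tile[i] > tile[j] > 0): 15
15 is odd, so the puzzle is not solvable.

Answer: no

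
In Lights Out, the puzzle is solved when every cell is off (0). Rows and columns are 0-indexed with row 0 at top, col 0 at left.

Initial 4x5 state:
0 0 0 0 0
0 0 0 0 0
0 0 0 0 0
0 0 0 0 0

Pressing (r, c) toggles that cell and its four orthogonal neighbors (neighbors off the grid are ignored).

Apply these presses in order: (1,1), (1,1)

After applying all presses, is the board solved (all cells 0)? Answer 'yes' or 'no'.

After press 1 at (1,1):
0 1 0 0 0
1 1 1 0 0
0 1 0 0 0
0 0 0 0 0

After press 2 at (1,1):
0 0 0 0 0
0 0 0 0 0
0 0 0 0 0
0 0 0 0 0

Lights still on: 0

Answer: yes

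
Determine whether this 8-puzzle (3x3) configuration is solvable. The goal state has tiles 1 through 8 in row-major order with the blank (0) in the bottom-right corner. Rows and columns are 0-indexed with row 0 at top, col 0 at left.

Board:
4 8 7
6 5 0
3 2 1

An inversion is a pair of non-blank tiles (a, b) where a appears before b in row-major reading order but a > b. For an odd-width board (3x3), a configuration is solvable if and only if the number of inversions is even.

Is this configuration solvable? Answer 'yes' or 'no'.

Answer: yes

Derivation:
Inversions (pairs i<j in row-major order where tile[i] > tile[j] > 0): 24
24 is even, so the puzzle is solvable.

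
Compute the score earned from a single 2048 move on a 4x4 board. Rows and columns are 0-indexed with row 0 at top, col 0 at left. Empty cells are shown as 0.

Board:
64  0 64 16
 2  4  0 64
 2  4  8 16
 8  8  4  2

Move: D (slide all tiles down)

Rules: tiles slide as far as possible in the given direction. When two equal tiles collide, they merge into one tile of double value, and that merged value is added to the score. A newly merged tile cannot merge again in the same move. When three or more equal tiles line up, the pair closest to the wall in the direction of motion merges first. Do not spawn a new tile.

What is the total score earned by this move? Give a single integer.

Answer: 12

Derivation:
Slide down:
col 0: [64, 2, 2, 8] -> [0, 64, 4, 8]  score +4 (running 4)
col 1: [0, 4, 4, 8] -> [0, 0, 8, 8]  score +8 (running 12)
col 2: [64, 0, 8, 4] -> [0, 64, 8, 4]  score +0 (running 12)
col 3: [16, 64, 16, 2] -> [16, 64, 16, 2]  score +0 (running 12)
Board after move:
 0  0  0 16
64  0 64 64
 4  8  8 16
 8  8  4  2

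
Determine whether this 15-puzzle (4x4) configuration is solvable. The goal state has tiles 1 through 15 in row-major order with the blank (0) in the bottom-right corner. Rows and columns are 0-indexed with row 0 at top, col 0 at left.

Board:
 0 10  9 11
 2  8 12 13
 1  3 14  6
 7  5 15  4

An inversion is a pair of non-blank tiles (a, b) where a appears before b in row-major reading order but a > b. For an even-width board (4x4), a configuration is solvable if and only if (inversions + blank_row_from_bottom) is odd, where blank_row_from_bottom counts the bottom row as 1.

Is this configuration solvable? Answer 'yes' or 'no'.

Answer: no

Derivation:
Inversions: 54
Blank is in row 0 (0-indexed from top), which is row 4 counting from the bottom (bottom = 1).
54 + 4 = 58, which is even, so the puzzle is not solvable.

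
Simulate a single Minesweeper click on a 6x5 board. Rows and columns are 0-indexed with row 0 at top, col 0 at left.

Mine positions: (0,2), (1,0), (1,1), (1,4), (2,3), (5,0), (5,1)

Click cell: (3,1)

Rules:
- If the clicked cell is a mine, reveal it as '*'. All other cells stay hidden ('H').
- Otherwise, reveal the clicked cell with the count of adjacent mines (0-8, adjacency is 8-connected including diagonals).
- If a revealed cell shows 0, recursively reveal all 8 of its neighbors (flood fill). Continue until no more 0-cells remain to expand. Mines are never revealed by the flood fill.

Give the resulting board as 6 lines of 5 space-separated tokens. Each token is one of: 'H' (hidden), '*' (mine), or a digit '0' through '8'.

H H H H H
H H H H H
2 2 2 H H
0 0 1 H H
2 2 1 H H
H H H H H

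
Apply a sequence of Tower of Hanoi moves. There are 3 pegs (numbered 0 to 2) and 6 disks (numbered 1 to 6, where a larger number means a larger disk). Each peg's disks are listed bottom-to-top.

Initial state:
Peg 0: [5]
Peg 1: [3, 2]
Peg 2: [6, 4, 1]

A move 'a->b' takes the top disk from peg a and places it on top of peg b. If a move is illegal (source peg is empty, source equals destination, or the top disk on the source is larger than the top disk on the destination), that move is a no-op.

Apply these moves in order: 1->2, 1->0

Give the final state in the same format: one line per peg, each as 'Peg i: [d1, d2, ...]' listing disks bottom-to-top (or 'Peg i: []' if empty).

After move 1 (1->2):
Peg 0: [5]
Peg 1: [3, 2]
Peg 2: [6, 4, 1]

After move 2 (1->0):
Peg 0: [5, 2]
Peg 1: [3]
Peg 2: [6, 4, 1]

Answer: Peg 0: [5, 2]
Peg 1: [3]
Peg 2: [6, 4, 1]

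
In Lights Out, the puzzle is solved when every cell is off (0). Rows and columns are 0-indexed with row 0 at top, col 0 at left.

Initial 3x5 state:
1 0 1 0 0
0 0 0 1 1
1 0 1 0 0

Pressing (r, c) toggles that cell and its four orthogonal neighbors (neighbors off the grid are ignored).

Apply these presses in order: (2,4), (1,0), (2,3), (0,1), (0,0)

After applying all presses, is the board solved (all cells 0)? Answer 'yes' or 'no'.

After press 1 at (2,4):
1 0 1 0 0
0 0 0 1 0
1 0 1 1 1

After press 2 at (1,0):
0 0 1 0 0
1 1 0 1 0
0 0 1 1 1

After press 3 at (2,3):
0 0 1 0 0
1 1 0 0 0
0 0 0 0 0

After press 4 at (0,1):
1 1 0 0 0
1 0 0 0 0
0 0 0 0 0

After press 5 at (0,0):
0 0 0 0 0
0 0 0 0 0
0 0 0 0 0

Lights still on: 0

Answer: yes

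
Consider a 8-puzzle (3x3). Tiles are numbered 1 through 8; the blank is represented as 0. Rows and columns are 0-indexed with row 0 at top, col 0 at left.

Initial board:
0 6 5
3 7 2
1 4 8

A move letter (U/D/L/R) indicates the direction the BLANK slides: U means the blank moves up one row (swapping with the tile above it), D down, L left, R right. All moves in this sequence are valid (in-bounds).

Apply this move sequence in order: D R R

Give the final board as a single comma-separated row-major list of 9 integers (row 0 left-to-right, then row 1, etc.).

After move 1 (D):
3 6 5
0 7 2
1 4 8

After move 2 (R):
3 6 5
7 0 2
1 4 8

After move 3 (R):
3 6 5
7 2 0
1 4 8

Answer: 3, 6, 5, 7, 2, 0, 1, 4, 8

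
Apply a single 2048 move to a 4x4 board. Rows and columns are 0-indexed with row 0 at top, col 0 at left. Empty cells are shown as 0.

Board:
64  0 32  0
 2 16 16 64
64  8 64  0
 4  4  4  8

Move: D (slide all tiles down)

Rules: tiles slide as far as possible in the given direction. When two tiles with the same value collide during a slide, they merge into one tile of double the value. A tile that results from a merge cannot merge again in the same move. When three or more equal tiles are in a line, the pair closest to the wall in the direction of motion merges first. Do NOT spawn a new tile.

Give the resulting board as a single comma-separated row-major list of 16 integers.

Slide down:
col 0: [64, 2, 64, 4] -> [64, 2, 64, 4]
col 1: [0, 16, 8, 4] -> [0, 16, 8, 4]
col 2: [32, 16, 64, 4] -> [32, 16, 64, 4]
col 3: [0, 64, 0, 8] -> [0, 0, 64, 8]

Answer: 64, 0, 32, 0, 2, 16, 16, 0, 64, 8, 64, 64, 4, 4, 4, 8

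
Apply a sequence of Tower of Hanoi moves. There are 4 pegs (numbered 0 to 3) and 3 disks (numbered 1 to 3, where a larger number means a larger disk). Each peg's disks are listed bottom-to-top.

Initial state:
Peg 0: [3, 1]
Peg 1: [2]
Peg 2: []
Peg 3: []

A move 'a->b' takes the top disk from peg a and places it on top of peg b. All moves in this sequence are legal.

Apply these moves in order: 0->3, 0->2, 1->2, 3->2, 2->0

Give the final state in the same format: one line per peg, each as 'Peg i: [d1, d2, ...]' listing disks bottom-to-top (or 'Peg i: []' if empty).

Answer: Peg 0: [1]
Peg 1: []
Peg 2: [3, 2]
Peg 3: []

Derivation:
After move 1 (0->3):
Peg 0: [3]
Peg 1: [2]
Peg 2: []
Peg 3: [1]

After move 2 (0->2):
Peg 0: []
Peg 1: [2]
Peg 2: [3]
Peg 3: [1]

After move 3 (1->2):
Peg 0: []
Peg 1: []
Peg 2: [3, 2]
Peg 3: [1]

After move 4 (3->2):
Peg 0: []
Peg 1: []
Peg 2: [3, 2, 1]
Peg 3: []

After move 5 (2->0):
Peg 0: [1]
Peg 1: []
Peg 2: [3, 2]
Peg 3: []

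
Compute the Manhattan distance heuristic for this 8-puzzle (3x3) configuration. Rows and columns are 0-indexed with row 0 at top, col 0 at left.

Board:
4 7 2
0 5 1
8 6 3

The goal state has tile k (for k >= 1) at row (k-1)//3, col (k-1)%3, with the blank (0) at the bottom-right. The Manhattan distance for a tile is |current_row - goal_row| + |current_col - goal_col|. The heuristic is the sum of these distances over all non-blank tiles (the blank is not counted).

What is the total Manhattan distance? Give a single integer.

Answer: 13

Derivation:
Tile 4: (0,0)->(1,0) = 1
Tile 7: (0,1)->(2,0) = 3
Tile 2: (0,2)->(0,1) = 1
Tile 5: (1,1)->(1,1) = 0
Tile 1: (1,2)->(0,0) = 3
Tile 8: (2,0)->(2,1) = 1
Tile 6: (2,1)->(1,2) = 2
Tile 3: (2,2)->(0,2) = 2
Sum: 1 + 3 + 1 + 0 + 3 + 1 + 2 + 2 = 13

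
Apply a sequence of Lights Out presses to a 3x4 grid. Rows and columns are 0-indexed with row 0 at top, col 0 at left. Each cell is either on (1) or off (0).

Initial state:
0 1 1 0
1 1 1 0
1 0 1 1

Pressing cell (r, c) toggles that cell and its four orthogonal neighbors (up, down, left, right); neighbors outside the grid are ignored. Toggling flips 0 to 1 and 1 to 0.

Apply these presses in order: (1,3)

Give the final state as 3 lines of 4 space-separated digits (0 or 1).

Answer: 0 1 1 1
1 1 0 1
1 0 1 0

Derivation:
After press 1 at (1,3):
0 1 1 1
1 1 0 1
1 0 1 0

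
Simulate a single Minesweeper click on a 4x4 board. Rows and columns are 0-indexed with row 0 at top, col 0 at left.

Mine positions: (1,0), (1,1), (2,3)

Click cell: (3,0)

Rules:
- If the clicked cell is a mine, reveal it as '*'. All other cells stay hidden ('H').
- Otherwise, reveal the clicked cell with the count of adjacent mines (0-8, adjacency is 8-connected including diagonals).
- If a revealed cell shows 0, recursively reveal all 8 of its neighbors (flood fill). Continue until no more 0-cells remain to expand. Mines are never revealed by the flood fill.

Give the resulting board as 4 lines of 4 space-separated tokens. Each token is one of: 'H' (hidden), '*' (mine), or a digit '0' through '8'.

H H H H
H H H H
2 2 2 H
0 0 1 H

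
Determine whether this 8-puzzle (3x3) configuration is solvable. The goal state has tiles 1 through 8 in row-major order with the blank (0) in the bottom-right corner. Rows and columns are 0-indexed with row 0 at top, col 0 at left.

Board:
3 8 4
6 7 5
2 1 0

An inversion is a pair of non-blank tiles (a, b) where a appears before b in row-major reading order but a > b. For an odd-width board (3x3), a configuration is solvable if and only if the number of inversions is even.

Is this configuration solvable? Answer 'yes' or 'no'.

Answer: no

Derivation:
Inversions (pairs i<j in row-major order where tile[i] > tile[j] > 0): 19
19 is odd, so the puzzle is not solvable.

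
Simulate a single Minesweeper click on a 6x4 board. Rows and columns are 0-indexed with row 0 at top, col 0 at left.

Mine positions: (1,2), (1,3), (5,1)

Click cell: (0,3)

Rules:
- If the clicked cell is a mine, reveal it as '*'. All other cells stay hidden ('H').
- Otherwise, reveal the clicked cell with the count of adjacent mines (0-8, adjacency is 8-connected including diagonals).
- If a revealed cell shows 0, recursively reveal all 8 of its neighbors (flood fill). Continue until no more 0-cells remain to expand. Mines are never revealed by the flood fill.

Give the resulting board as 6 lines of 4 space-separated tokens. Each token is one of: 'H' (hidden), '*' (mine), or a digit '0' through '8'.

H H H 2
H H H H
H H H H
H H H H
H H H H
H H H H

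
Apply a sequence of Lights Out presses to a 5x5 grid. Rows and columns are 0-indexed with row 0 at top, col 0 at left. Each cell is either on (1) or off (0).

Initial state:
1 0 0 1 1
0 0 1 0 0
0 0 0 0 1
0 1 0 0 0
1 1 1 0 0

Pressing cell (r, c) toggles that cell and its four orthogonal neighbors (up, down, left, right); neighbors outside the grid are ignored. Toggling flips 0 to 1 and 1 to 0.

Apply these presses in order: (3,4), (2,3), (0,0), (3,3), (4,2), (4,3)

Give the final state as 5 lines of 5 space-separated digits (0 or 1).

After press 1 at (3,4):
1 0 0 1 1
0 0 1 0 0
0 0 0 0 0
0 1 0 1 1
1 1 1 0 1

After press 2 at (2,3):
1 0 0 1 1
0 0 1 1 0
0 0 1 1 1
0 1 0 0 1
1 1 1 0 1

After press 3 at (0,0):
0 1 0 1 1
1 0 1 1 0
0 0 1 1 1
0 1 0 0 1
1 1 1 0 1

After press 4 at (3,3):
0 1 0 1 1
1 0 1 1 0
0 0 1 0 1
0 1 1 1 0
1 1 1 1 1

After press 5 at (4,2):
0 1 0 1 1
1 0 1 1 0
0 0 1 0 1
0 1 0 1 0
1 0 0 0 1

After press 6 at (4,3):
0 1 0 1 1
1 0 1 1 0
0 0 1 0 1
0 1 0 0 0
1 0 1 1 0

Answer: 0 1 0 1 1
1 0 1 1 0
0 0 1 0 1
0 1 0 0 0
1 0 1 1 0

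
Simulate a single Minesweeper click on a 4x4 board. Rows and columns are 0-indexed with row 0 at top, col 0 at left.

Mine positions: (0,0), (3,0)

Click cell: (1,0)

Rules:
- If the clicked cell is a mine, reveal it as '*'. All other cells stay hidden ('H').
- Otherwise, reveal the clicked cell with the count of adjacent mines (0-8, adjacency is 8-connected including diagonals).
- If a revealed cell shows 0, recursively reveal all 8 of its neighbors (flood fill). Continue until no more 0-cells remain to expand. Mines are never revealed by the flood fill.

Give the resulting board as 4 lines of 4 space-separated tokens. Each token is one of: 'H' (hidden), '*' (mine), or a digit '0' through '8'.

H H H H
1 H H H
H H H H
H H H H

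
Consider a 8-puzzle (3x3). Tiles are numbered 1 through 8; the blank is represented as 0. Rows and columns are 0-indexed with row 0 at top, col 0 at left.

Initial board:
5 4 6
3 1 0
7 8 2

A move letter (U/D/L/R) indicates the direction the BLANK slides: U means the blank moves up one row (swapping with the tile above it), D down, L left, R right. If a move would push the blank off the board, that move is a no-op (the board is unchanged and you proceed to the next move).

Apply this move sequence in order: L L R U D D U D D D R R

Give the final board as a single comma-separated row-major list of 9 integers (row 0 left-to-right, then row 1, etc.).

After move 1 (L):
5 4 6
3 0 1
7 8 2

After move 2 (L):
5 4 6
0 3 1
7 8 2

After move 3 (R):
5 4 6
3 0 1
7 8 2

After move 4 (U):
5 0 6
3 4 1
7 8 2

After move 5 (D):
5 4 6
3 0 1
7 8 2

After move 6 (D):
5 4 6
3 8 1
7 0 2

After move 7 (U):
5 4 6
3 0 1
7 8 2

After move 8 (D):
5 4 6
3 8 1
7 0 2

After move 9 (D):
5 4 6
3 8 1
7 0 2

After move 10 (D):
5 4 6
3 8 1
7 0 2

After move 11 (R):
5 4 6
3 8 1
7 2 0

After move 12 (R):
5 4 6
3 8 1
7 2 0

Answer: 5, 4, 6, 3, 8, 1, 7, 2, 0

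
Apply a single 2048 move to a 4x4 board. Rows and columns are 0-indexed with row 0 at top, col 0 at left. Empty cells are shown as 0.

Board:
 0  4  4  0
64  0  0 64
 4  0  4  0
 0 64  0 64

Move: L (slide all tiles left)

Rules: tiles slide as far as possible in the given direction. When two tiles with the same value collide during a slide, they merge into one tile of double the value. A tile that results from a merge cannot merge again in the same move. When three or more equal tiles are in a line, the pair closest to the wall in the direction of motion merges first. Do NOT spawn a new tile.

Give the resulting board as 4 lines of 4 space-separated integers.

Slide left:
row 0: [0, 4, 4, 0] -> [8, 0, 0, 0]
row 1: [64, 0, 0, 64] -> [128, 0, 0, 0]
row 2: [4, 0, 4, 0] -> [8, 0, 0, 0]
row 3: [0, 64, 0, 64] -> [128, 0, 0, 0]

Answer:   8   0   0   0
128   0   0   0
  8   0   0   0
128   0   0   0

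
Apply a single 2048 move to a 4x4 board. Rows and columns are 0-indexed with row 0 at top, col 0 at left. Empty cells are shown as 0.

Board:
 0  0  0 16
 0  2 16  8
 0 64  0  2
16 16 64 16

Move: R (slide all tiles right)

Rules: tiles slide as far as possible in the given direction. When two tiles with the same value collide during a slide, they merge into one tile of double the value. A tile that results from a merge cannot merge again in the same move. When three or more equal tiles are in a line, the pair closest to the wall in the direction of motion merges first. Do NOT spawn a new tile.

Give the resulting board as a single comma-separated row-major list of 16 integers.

Slide right:
row 0: [0, 0, 0, 16] -> [0, 0, 0, 16]
row 1: [0, 2, 16, 8] -> [0, 2, 16, 8]
row 2: [0, 64, 0, 2] -> [0, 0, 64, 2]
row 3: [16, 16, 64, 16] -> [0, 32, 64, 16]

Answer: 0, 0, 0, 16, 0, 2, 16, 8, 0, 0, 64, 2, 0, 32, 64, 16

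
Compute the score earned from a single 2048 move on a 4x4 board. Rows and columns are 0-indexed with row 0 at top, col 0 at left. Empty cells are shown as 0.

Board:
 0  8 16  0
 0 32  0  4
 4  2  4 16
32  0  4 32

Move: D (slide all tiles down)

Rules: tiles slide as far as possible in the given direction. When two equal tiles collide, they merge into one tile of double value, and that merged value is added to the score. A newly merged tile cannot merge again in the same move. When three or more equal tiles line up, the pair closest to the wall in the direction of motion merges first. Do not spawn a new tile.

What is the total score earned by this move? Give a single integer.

Answer: 8

Derivation:
Slide down:
col 0: [0, 0, 4, 32] -> [0, 0, 4, 32]  score +0 (running 0)
col 1: [8, 32, 2, 0] -> [0, 8, 32, 2]  score +0 (running 0)
col 2: [16, 0, 4, 4] -> [0, 0, 16, 8]  score +8 (running 8)
col 3: [0, 4, 16, 32] -> [0, 4, 16, 32]  score +0 (running 8)
Board after move:
 0  0  0  0
 0  8  0  4
 4 32 16 16
32  2  8 32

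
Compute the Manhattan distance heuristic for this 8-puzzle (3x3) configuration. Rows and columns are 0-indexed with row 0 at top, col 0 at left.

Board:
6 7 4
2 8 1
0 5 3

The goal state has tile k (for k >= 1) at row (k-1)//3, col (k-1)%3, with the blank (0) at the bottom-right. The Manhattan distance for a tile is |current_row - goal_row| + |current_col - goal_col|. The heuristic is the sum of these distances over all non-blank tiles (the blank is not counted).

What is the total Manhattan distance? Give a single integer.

Answer: 18

Derivation:
Tile 6: at (0,0), goal (1,2), distance |0-1|+|0-2| = 3
Tile 7: at (0,1), goal (2,0), distance |0-2|+|1-0| = 3
Tile 4: at (0,2), goal (1,0), distance |0-1|+|2-0| = 3
Tile 2: at (1,0), goal (0,1), distance |1-0|+|0-1| = 2
Tile 8: at (1,1), goal (2,1), distance |1-2|+|1-1| = 1
Tile 1: at (1,2), goal (0,0), distance |1-0|+|2-0| = 3
Tile 5: at (2,1), goal (1,1), distance |2-1|+|1-1| = 1
Tile 3: at (2,2), goal (0,2), distance |2-0|+|2-2| = 2
Sum: 3 + 3 + 3 + 2 + 1 + 3 + 1 + 2 = 18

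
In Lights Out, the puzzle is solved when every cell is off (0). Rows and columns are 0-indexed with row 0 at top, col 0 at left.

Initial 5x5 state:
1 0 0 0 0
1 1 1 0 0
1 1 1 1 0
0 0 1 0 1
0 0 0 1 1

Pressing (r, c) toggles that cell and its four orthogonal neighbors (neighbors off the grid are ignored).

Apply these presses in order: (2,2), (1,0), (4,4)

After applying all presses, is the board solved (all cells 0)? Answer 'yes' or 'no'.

After press 1 at (2,2):
1 0 0 0 0
1 1 0 0 0
1 0 0 0 0
0 0 0 0 1
0 0 0 1 1

After press 2 at (1,0):
0 0 0 0 0
0 0 0 0 0
0 0 0 0 0
0 0 0 0 1
0 0 0 1 1

After press 3 at (4,4):
0 0 0 0 0
0 0 0 0 0
0 0 0 0 0
0 0 0 0 0
0 0 0 0 0

Lights still on: 0

Answer: yes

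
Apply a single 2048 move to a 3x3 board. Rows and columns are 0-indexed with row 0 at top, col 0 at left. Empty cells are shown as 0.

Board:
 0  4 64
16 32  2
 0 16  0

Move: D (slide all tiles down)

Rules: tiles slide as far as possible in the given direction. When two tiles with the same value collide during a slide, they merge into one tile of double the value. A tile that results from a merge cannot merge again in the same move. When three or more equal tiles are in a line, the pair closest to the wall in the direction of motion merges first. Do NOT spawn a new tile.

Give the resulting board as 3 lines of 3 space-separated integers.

Slide down:
col 0: [0, 16, 0] -> [0, 0, 16]
col 1: [4, 32, 16] -> [4, 32, 16]
col 2: [64, 2, 0] -> [0, 64, 2]

Answer:  0  4  0
 0 32 64
16 16  2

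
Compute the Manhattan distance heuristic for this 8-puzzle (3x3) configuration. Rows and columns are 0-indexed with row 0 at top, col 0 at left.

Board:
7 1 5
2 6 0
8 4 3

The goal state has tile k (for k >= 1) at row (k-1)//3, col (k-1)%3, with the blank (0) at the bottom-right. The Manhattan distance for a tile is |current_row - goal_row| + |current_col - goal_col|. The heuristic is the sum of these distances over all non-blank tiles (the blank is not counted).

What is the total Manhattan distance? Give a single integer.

Tile 7: at (0,0), goal (2,0), distance |0-2|+|0-0| = 2
Tile 1: at (0,1), goal (0,0), distance |0-0|+|1-0| = 1
Tile 5: at (0,2), goal (1,1), distance |0-1|+|2-1| = 2
Tile 2: at (1,0), goal (0,1), distance |1-0|+|0-1| = 2
Tile 6: at (1,1), goal (1,2), distance |1-1|+|1-2| = 1
Tile 8: at (2,0), goal (2,1), distance |2-2|+|0-1| = 1
Tile 4: at (2,1), goal (1,0), distance |2-1|+|1-0| = 2
Tile 3: at (2,2), goal (0,2), distance |2-0|+|2-2| = 2
Sum: 2 + 1 + 2 + 2 + 1 + 1 + 2 + 2 = 13

Answer: 13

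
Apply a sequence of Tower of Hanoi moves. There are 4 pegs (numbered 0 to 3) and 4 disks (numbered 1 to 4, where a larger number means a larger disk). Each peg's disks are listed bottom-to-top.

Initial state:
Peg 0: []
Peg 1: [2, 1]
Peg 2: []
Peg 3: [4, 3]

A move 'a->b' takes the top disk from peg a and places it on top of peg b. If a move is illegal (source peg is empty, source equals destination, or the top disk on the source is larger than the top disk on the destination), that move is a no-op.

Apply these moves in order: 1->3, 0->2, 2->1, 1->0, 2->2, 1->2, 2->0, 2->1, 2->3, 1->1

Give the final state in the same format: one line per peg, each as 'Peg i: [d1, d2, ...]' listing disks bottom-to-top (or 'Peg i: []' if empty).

Answer: Peg 0: [2]
Peg 1: []
Peg 2: []
Peg 3: [4, 3, 1]

Derivation:
After move 1 (1->3):
Peg 0: []
Peg 1: [2]
Peg 2: []
Peg 3: [4, 3, 1]

After move 2 (0->2):
Peg 0: []
Peg 1: [2]
Peg 2: []
Peg 3: [4, 3, 1]

After move 3 (2->1):
Peg 0: []
Peg 1: [2]
Peg 2: []
Peg 3: [4, 3, 1]

After move 4 (1->0):
Peg 0: [2]
Peg 1: []
Peg 2: []
Peg 3: [4, 3, 1]

After move 5 (2->2):
Peg 0: [2]
Peg 1: []
Peg 2: []
Peg 3: [4, 3, 1]

After move 6 (1->2):
Peg 0: [2]
Peg 1: []
Peg 2: []
Peg 3: [4, 3, 1]

After move 7 (2->0):
Peg 0: [2]
Peg 1: []
Peg 2: []
Peg 3: [4, 3, 1]

After move 8 (2->1):
Peg 0: [2]
Peg 1: []
Peg 2: []
Peg 3: [4, 3, 1]

After move 9 (2->3):
Peg 0: [2]
Peg 1: []
Peg 2: []
Peg 3: [4, 3, 1]

After move 10 (1->1):
Peg 0: [2]
Peg 1: []
Peg 2: []
Peg 3: [4, 3, 1]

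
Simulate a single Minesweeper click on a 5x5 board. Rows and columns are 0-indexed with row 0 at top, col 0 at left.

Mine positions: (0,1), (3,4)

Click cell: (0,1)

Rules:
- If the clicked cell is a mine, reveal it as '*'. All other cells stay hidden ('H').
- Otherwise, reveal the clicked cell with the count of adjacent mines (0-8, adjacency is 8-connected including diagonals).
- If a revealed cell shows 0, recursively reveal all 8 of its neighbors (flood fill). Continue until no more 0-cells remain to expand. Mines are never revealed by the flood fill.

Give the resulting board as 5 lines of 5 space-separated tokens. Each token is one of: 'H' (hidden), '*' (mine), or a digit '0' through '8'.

H * H H H
H H H H H
H H H H H
H H H H H
H H H H H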